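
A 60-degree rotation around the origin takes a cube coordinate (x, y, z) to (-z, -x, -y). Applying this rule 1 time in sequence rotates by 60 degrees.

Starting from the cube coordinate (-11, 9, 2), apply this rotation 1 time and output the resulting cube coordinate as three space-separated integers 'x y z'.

Answer: -2 11 -9

Derivation:
Start: (-11, 9, 2)
Step 1: (-11, 9, 2) -> (-(2), -(-11), -(9)) = (-2, 11, -9)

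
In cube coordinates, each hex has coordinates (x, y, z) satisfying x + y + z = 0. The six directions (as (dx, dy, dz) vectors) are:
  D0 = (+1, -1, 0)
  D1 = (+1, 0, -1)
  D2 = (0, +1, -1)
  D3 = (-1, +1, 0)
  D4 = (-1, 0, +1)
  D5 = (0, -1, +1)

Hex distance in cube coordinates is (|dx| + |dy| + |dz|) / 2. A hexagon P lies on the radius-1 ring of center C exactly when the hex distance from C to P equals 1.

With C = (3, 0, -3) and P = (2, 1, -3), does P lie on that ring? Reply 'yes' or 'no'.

Answer: yes

Derivation:
|px - cx| = |2 - 3| = 1
|py - cy| = |1 - 0| = 1
|pz - cz| = |-3 - (-3)| = 0
distance = (1+1+0)/2 = 2/2 = 1
radius = 1; distance == radius -> yes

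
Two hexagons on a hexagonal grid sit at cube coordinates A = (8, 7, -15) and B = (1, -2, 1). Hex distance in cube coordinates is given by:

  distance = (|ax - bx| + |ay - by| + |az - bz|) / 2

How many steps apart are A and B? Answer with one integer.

Answer: 16

Derivation:
|ax - bx| = |8 - 1| = 7
|ay - by| = |7 - (-2)| = 9
|az - bz| = |-15 - 1| = 16
distance = (7 + 9 + 16) / 2 = 32 / 2 = 16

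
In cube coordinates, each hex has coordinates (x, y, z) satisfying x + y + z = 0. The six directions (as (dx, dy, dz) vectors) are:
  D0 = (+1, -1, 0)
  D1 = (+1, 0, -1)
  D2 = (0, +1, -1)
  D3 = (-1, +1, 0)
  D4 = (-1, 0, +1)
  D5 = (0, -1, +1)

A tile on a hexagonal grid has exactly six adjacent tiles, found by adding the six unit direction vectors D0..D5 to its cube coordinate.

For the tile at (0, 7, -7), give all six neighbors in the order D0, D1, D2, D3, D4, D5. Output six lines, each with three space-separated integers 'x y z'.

Answer: 1 6 -7
1 7 -8
0 8 -8
-1 8 -7
-1 7 -6
0 6 -6

Derivation:
Center: (0, 7, -7). Add each direction:
  D0: (0, 7, -7) + (1, -1, 0) = (1, 6, -7)
  D1: (0, 7, -7) + (1, 0, -1) = (1, 7, -8)
  D2: (0, 7, -7) + (0, 1, -1) = (0, 8, -8)
  D3: (0, 7, -7) + (-1, 1, 0) = (-1, 8, -7)
  D4: (0, 7, -7) + (-1, 0, 1) = (-1, 7, -6)
  D5: (0, 7, -7) + (0, -1, 1) = (0, 6, -6)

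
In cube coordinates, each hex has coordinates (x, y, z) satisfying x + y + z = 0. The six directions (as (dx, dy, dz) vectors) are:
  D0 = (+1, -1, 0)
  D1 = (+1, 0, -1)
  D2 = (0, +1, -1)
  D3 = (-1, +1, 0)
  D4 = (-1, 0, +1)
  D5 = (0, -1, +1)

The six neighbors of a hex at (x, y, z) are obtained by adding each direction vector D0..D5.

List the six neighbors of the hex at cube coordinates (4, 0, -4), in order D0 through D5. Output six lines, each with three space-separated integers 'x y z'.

Answer: 5 -1 -4
5 0 -5
4 1 -5
3 1 -4
3 0 -3
4 -1 -3

Derivation:
Center: (4, 0, -4). Add each direction:
  D0: (4, 0, -4) + (1, -1, 0) = (5, -1, -4)
  D1: (4, 0, -4) + (1, 0, -1) = (5, 0, -5)
  D2: (4, 0, -4) + (0, 1, -1) = (4, 1, -5)
  D3: (4, 0, -4) + (-1, 1, 0) = (3, 1, -4)
  D4: (4, 0, -4) + (-1, 0, 1) = (3, 0, -3)
  D5: (4, 0, -4) + (0, -1, 1) = (4, -1, -3)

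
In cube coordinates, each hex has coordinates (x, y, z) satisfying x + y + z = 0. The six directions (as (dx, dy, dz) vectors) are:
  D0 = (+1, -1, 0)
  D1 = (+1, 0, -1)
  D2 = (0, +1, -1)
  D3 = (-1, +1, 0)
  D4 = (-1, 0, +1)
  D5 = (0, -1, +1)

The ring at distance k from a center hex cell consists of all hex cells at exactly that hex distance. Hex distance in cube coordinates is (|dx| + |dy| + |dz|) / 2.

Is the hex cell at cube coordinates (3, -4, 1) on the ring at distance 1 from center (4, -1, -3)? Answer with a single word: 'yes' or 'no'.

|px - cx| = |3 - 4| = 1
|py - cy| = |-4 - (-1)| = 3
|pz - cz| = |1 - (-3)| = 4
distance = (1+3+4)/2 = 8/2 = 4
radius = 1; distance != radius -> no

Answer: no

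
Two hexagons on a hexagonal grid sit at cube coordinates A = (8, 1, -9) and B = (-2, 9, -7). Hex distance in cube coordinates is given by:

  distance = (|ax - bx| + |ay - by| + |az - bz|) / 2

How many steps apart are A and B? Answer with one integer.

|ax - bx| = |8 - (-2)| = 10
|ay - by| = |1 - 9| = 8
|az - bz| = |-9 - (-7)| = 2
distance = (10 + 8 + 2) / 2 = 20 / 2 = 10

Answer: 10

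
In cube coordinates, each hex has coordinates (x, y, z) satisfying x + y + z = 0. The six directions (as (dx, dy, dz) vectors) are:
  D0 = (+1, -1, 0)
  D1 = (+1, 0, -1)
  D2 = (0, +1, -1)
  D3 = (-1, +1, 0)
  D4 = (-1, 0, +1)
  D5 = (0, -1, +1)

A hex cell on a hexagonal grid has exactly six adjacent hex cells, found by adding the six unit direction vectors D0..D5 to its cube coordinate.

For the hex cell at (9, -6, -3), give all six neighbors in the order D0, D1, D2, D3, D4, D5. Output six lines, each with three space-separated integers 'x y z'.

Answer: 10 -7 -3
10 -6 -4
9 -5 -4
8 -5 -3
8 -6 -2
9 -7 -2

Derivation:
Center: (9, -6, -3). Add each direction:
  D0: (9, -6, -3) + (1, -1, 0) = (10, -7, -3)
  D1: (9, -6, -3) + (1, 0, -1) = (10, -6, -4)
  D2: (9, -6, -3) + (0, 1, -1) = (9, -5, -4)
  D3: (9, -6, -3) + (-1, 1, 0) = (8, -5, -3)
  D4: (9, -6, -3) + (-1, 0, 1) = (8, -6, -2)
  D5: (9, -6, -3) + (0, -1, 1) = (9, -7, -2)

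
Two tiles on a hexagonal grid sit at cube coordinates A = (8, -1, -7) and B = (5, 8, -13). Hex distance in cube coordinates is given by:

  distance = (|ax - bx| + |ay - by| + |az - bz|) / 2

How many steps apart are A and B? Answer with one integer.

|ax - bx| = |8 - 5| = 3
|ay - by| = |-1 - 8| = 9
|az - bz| = |-7 - (-13)| = 6
distance = (3 + 9 + 6) / 2 = 18 / 2 = 9

Answer: 9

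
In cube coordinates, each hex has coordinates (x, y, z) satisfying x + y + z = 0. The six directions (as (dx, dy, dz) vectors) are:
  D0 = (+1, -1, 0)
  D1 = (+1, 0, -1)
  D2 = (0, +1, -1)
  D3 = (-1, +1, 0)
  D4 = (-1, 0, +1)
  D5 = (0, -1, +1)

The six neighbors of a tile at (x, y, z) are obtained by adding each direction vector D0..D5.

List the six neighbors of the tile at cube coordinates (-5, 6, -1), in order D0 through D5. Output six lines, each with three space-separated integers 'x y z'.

Center: (-5, 6, -1). Add each direction:
  D0: (-5, 6, -1) + (1, -1, 0) = (-4, 5, -1)
  D1: (-5, 6, -1) + (1, 0, -1) = (-4, 6, -2)
  D2: (-5, 6, -1) + (0, 1, -1) = (-5, 7, -2)
  D3: (-5, 6, -1) + (-1, 1, 0) = (-6, 7, -1)
  D4: (-5, 6, -1) + (-1, 0, 1) = (-6, 6, 0)
  D5: (-5, 6, -1) + (0, -1, 1) = (-5, 5, 0)

Answer: -4 5 -1
-4 6 -2
-5 7 -2
-6 7 -1
-6 6 0
-5 5 0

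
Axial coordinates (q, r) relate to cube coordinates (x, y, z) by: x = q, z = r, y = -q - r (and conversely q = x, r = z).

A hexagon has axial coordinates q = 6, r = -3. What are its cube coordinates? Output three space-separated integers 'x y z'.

Answer: 6 -3 -3

Derivation:
x = q = 6
z = r = -3
y = -x - z = -(6) - (-3) = -3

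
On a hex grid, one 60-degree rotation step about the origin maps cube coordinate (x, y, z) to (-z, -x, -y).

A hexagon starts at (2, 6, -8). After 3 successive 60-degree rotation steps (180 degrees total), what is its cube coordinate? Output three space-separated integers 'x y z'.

Answer: -2 -6 8

Derivation:
Start: (2, 6, -8)
Step 1: (2, 6, -8) -> (-(-8), -(2), -(6)) = (8, -2, -6)
Step 2: (8, -2, -6) -> (-(-6), -(8), -(-2)) = (6, -8, 2)
Step 3: (6, -8, 2) -> (-(2), -(6), -(-8)) = (-2, -6, 8)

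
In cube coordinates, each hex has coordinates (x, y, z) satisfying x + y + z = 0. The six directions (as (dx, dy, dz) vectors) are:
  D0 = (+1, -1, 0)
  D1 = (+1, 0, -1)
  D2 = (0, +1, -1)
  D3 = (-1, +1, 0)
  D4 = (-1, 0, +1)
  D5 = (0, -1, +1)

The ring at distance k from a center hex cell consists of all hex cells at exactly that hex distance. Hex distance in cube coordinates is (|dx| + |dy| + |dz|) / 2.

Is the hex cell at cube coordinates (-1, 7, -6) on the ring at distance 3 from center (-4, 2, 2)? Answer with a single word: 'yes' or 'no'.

Answer: no

Derivation:
|px - cx| = |-1 - (-4)| = 3
|py - cy| = |7 - 2| = 5
|pz - cz| = |-6 - 2| = 8
distance = (3+5+8)/2 = 16/2 = 8
radius = 3; distance != radius -> no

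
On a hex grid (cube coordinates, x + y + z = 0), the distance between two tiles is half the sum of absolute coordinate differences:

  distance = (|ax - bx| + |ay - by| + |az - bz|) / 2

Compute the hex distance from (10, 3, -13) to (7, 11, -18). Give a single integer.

|ax - bx| = |10 - 7| = 3
|ay - by| = |3 - 11| = 8
|az - bz| = |-13 - (-18)| = 5
distance = (3 + 8 + 5) / 2 = 16 / 2 = 8

Answer: 8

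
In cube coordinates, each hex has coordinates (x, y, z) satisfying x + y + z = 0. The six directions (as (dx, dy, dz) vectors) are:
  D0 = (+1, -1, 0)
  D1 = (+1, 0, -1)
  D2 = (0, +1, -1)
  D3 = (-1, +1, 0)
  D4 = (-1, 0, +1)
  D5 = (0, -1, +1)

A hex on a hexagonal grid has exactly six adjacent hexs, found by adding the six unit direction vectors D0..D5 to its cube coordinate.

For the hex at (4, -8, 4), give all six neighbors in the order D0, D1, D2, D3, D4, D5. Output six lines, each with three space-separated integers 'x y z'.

Center: (4, -8, 4). Add each direction:
  D0: (4, -8, 4) + (1, -1, 0) = (5, -9, 4)
  D1: (4, -8, 4) + (1, 0, -1) = (5, -8, 3)
  D2: (4, -8, 4) + (0, 1, -1) = (4, -7, 3)
  D3: (4, -8, 4) + (-1, 1, 0) = (3, -7, 4)
  D4: (4, -8, 4) + (-1, 0, 1) = (3, -8, 5)
  D5: (4, -8, 4) + (0, -1, 1) = (4, -9, 5)

Answer: 5 -9 4
5 -8 3
4 -7 3
3 -7 4
3 -8 5
4 -9 5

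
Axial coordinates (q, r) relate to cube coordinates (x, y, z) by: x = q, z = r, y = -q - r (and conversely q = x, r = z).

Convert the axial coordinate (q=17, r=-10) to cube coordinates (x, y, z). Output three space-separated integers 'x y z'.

x = q = 17
z = r = -10
y = -x - z = -(17) - (-10) = -7

Answer: 17 -7 -10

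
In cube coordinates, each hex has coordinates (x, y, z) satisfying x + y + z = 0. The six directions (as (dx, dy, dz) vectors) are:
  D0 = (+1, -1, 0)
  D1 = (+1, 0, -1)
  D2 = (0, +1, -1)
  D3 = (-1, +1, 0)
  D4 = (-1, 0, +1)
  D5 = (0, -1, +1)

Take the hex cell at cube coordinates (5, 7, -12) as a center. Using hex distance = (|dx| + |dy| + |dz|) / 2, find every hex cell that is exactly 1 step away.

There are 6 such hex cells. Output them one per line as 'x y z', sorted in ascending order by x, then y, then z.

Answer: 4 7 -11
4 8 -12
5 6 -11
5 8 -13
6 6 -12
6 7 -13

Derivation:
Walk ring at distance 1 from (5, 7, -12):
Start at center + D4*1 = (4, 7, -11)
  hex 0: (4, 7, -11)
  hex 1: (5, 6, -11)
  hex 2: (6, 6, -12)
  hex 3: (6, 7, -13)
  hex 4: (5, 8, -13)
  hex 5: (4, 8, -12)
Sorted: 6 hexes.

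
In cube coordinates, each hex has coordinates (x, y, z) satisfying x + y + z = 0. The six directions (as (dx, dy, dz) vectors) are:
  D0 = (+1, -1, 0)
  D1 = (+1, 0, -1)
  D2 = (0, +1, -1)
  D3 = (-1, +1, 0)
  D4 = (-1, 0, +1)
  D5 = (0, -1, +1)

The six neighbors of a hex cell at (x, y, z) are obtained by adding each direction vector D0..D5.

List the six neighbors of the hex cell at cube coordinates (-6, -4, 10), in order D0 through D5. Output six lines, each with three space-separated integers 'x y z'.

Center: (-6, -4, 10). Add each direction:
  D0: (-6, -4, 10) + (1, -1, 0) = (-5, -5, 10)
  D1: (-6, -4, 10) + (1, 0, -1) = (-5, -4, 9)
  D2: (-6, -4, 10) + (0, 1, -1) = (-6, -3, 9)
  D3: (-6, -4, 10) + (-1, 1, 0) = (-7, -3, 10)
  D4: (-6, -4, 10) + (-1, 0, 1) = (-7, -4, 11)
  D5: (-6, -4, 10) + (0, -1, 1) = (-6, -5, 11)

Answer: -5 -5 10
-5 -4 9
-6 -3 9
-7 -3 10
-7 -4 11
-6 -5 11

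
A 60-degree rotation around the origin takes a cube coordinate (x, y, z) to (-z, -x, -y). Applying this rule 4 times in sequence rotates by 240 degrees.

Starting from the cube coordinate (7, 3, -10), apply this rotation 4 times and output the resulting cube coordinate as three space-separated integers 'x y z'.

Start: (7, 3, -10)
Step 1: (7, 3, -10) -> (-(-10), -(7), -(3)) = (10, -7, -3)
Step 2: (10, -7, -3) -> (-(-3), -(10), -(-7)) = (3, -10, 7)
Step 3: (3, -10, 7) -> (-(7), -(3), -(-10)) = (-7, -3, 10)
Step 4: (-7, -3, 10) -> (-(10), -(-7), -(-3)) = (-10, 7, 3)

Answer: -10 7 3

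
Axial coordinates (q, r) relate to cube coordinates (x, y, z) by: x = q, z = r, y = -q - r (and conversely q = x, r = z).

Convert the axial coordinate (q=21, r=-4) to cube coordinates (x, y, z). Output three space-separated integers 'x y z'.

Answer: 21 -17 -4

Derivation:
x = q = 21
z = r = -4
y = -x - z = -(21) - (-4) = -17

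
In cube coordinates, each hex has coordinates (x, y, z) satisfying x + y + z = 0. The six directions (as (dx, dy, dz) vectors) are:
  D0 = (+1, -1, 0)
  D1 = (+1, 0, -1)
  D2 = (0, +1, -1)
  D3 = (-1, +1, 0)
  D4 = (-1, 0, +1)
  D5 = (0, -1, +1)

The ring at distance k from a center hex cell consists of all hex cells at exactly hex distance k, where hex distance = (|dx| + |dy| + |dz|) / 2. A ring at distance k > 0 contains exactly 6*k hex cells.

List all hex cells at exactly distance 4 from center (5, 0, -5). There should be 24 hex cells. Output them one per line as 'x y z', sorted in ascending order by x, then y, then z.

Walk ring at distance 4 from (5, 0, -5):
Start at center + D4*4 = (1, 0, -1)
  hex 0: (1, 0, -1)
  hex 1: (2, -1, -1)
  hex 2: (3, -2, -1)
  hex 3: (4, -3, -1)
  hex 4: (5, -4, -1)
  hex 5: (6, -4, -2)
  hex 6: (7, -4, -3)
  hex 7: (8, -4, -4)
  hex 8: (9, -4, -5)
  hex 9: (9, -3, -6)
  hex 10: (9, -2, -7)
  hex 11: (9, -1, -8)
  hex 12: (9, 0, -9)
  hex 13: (8, 1, -9)
  hex 14: (7, 2, -9)
  hex 15: (6, 3, -9)
  hex 16: (5, 4, -9)
  hex 17: (4, 4, -8)
  hex 18: (3, 4, -7)
  hex 19: (2, 4, -6)
  hex 20: (1, 4, -5)
  hex 21: (1, 3, -4)
  hex 22: (1, 2, -3)
  hex 23: (1, 1, -2)
Sorted: 24 hexes.

Answer: 1 0 -1
1 1 -2
1 2 -3
1 3 -4
1 4 -5
2 -1 -1
2 4 -6
3 -2 -1
3 4 -7
4 -3 -1
4 4 -8
5 -4 -1
5 4 -9
6 -4 -2
6 3 -9
7 -4 -3
7 2 -9
8 -4 -4
8 1 -9
9 -4 -5
9 -3 -6
9 -2 -7
9 -1 -8
9 0 -9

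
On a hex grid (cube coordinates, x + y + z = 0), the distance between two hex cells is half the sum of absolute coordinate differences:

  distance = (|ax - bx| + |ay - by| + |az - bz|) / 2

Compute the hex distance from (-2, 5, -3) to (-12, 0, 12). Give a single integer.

|ax - bx| = |-2 - (-12)| = 10
|ay - by| = |5 - 0| = 5
|az - bz| = |-3 - 12| = 15
distance = (10 + 5 + 15) / 2 = 30 / 2 = 15

Answer: 15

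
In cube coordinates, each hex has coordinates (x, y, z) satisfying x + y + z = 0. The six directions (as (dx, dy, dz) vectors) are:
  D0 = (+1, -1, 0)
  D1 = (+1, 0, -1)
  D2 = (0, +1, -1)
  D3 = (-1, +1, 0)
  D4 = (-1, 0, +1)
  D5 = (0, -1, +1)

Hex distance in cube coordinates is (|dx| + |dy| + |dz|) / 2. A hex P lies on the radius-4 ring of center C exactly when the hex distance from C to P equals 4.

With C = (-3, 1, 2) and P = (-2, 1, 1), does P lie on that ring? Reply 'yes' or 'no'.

Answer: no

Derivation:
|px - cx| = |-2 - (-3)| = 1
|py - cy| = |1 - 1| = 0
|pz - cz| = |1 - 2| = 1
distance = (1+0+1)/2 = 2/2 = 1
radius = 4; distance != radius -> no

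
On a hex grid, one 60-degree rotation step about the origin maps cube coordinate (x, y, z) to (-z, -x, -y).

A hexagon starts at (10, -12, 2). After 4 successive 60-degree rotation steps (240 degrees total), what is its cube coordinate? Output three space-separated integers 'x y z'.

Answer: 2 10 -12

Derivation:
Start: (10, -12, 2)
Step 1: (10, -12, 2) -> (-(2), -(10), -(-12)) = (-2, -10, 12)
Step 2: (-2, -10, 12) -> (-(12), -(-2), -(-10)) = (-12, 2, 10)
Step 3: (-12, 2, 10) -> (-(10), -(-12), -(2)) = (-10, 12, -2)
Step 4: (-10, 12, -2) -> (-(-2), -(-10), -(12)) = (2, 10, -12)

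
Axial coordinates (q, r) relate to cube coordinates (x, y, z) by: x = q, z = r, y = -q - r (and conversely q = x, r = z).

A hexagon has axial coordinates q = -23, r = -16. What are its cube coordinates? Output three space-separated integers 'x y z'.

x = q = -23
z = r = -16
y = -x - z = -(-23) - (-16) = 39

Answer: -23 39 -16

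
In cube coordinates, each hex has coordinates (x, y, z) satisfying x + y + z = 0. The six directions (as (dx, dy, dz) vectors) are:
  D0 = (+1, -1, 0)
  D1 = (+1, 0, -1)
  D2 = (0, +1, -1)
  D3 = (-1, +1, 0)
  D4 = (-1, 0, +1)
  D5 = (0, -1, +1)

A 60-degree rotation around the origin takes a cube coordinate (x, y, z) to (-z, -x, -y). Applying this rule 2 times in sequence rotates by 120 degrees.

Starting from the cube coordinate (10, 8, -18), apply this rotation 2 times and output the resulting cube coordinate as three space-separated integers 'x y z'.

Start: (10, 8, -18)
Step 1: (10, 8, -18) -> (-(-18), -(10), -(8)) = (18, -10, -8)
Step 2: (18, -10, -8) -> (-(-8), -(18), -(-10)) = (8, -18, 10)

Answer: 8 -18 10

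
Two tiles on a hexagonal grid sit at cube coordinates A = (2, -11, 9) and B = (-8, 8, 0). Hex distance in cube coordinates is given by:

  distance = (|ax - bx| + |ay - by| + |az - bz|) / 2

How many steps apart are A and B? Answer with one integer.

Answer: 19

Derivation:
|ax - bx| = |2 - (-8)| = 10
|ay - by| = |-11 - 8| = 19
|az - bz| = |9 - 0| = 9
distance = (10 + 19 + 9) / 2 = 38 / 2 = 19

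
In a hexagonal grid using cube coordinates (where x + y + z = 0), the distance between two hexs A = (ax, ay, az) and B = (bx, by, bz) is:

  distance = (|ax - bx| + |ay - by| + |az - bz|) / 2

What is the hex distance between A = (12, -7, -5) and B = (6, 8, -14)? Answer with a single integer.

|ax - bx| = |12 - 6| = 6
|ay - by| = |-7 - 8| = 15
|az - bz| = |-5 - (-14)| = 9
distance = (6 + 15 + 9) / 2 = 30 / 2 = 15

Answer: 15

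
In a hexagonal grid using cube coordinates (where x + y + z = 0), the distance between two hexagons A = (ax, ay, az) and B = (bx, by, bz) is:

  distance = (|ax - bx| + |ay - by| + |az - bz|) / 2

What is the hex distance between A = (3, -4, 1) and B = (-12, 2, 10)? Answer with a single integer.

|ax - bx| = |3 - (-12)| = 15
|ay - by| = |-4 - 2| = 6
|az - bz| = |1 - 10| = 9
distance = (15 + 6 + 9) / 2 = 30 / 2 = 15

Answer: 15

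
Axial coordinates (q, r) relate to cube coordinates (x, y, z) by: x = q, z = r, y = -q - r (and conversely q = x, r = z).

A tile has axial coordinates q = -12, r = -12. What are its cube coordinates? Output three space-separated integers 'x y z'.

Answer: -12 24 -12

Derivation:
x = q = -12
z = r = -12
y = -x - z = -(-12) - (-12) = 24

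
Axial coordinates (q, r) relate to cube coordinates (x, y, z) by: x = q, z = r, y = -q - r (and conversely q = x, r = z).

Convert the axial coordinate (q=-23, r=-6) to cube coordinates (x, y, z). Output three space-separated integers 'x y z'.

x = q = -23
z = r = -6
y = -x - z = -(-23) - (-6) = 29

Answer: -23 29 -6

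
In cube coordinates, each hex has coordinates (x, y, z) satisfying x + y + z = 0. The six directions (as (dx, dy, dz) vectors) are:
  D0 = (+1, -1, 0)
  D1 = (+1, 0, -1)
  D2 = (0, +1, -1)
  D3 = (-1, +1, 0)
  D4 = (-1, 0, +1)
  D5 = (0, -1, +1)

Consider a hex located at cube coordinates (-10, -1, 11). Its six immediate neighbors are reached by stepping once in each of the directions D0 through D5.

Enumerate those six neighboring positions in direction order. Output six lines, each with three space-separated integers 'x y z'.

Center: (-10, -1, 11). Add each direction:
  D0: (-10, -1, 11) + (1, -1, 0) = (-9, -2, 11)
  D1: (-10, -1, 11) + (1, 0, -1) = (-9, -1, 10)
  D2: (-10, -1, 11) + (0, 1, -1) = (-10, 0, 10)
  D3: (-10, -1, 11) + (-1, 1, 0) = (-11, 0, 11)
  D4: (-10, -1, 11) + (-1, 0, 1) = (-11, -1, 12)
  D5: (-10, -1, 11) + (0, -1, 1) = (-10, -2, 12)

Answer: -9 -2 11
-9 -1 10
-10 0 10
-11 0 11
-11 -1 12
-10 -2 12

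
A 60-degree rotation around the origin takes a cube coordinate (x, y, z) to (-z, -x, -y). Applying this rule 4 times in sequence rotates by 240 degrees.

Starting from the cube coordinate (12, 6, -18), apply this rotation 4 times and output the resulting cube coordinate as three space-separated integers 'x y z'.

Answer: -18 12 6

Derivation:
Start: (12, 6, -18)
Step 1: (12, 6, -18) -> (-(-18), -(12), -(6)) = (18, -12, -6)
Step 2: (18, -12, -6) -> (-(-6), -(18), -(-12)) = (6, -18, 12)
Step 3: (6, -18, 12) -> (-(12), -(6), -(-18)) = (-12, -6, 18)
Step 4: (-12, -6, 18) -> (-(18), -(-12), -(-6)) = (-18, 12, 6)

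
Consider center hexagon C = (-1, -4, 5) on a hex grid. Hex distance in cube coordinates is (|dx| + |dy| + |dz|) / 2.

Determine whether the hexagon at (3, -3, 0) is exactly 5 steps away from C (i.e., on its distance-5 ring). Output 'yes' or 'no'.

Answer: yes

Derivation:
|px - cx| = |3 - (-1)| = 4
|py - cy| = |-3 - (-4)| = 1
|pz - cz| = |0 - 5| = 5
distance = (4+1+5)/2 = 10/2 = 5
radius = 5; distance == radius -> yes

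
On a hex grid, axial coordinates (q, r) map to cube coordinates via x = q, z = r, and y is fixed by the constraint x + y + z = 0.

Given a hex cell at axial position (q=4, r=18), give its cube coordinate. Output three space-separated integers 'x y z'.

Answer: 4 -22 18

Derivation:
x = q = 4
z = r = 18
y = -x - z = -(4) - (18) = -22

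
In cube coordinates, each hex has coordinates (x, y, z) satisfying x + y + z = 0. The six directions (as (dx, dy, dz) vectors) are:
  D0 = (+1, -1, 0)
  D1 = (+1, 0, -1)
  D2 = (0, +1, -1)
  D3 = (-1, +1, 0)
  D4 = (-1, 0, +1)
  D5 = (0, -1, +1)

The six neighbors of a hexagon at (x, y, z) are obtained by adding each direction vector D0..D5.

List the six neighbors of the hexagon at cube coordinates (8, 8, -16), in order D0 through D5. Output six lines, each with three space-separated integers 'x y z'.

Center: (8, 8, -16). Add each direction:
  D0: (8, 8, -16) + (1, -1, 0) = (9, 7, -16)
  D1: (8, 8, -16) + (1, 0, -1) = (9, 8, -17)
  D2: (8, 8, -16) + (0, 1, -1) = (8, 9, -17)
  D3: (8, 8, -16) + (-1, 1, 0) = (7, 9, -16)
  D4: (8, 8, -16) + (-1, 0, 1) = (7, 8, -15)
  D5: (8, 8, -16) + (0, -1, 1) = (8, 7, -15)

Answer: 9 7 -16
9 8 -17
8 9 -17
7 9 -16
7 8 -15
8 7 -15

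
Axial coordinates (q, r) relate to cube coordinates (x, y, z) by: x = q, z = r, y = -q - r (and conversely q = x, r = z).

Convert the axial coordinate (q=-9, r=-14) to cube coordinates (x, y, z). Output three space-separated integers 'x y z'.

Answer: -9 23 -14

Derivation:
x = q = -9
z = r = -14
y = -x - z = -(-9) - (-14) = 23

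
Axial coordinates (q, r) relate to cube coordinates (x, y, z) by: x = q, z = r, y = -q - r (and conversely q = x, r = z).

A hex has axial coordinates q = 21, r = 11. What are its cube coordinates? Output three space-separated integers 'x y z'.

x = q = 21
z = r = 11
y = -x - z = -(21) - (11) = -32

Answer: 21 -32 11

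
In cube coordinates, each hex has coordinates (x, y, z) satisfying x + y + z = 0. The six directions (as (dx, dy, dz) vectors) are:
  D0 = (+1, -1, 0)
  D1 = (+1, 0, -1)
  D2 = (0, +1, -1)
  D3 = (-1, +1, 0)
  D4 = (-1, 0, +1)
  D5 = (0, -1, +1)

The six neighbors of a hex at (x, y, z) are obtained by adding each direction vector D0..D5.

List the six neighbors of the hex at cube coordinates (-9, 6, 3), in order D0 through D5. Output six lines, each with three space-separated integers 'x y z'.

Answer: -8 5 3
-8 6 2
-9 7 2
-10 7 3
-10 6 4
-9 5 4

Derivation:
Center: (-9, 6, 3). Add each direction:
  D0: (-9, 6, 3) + (1, -1, 0) = (-8, 5, 3)
  D1: (-9, 6, 3) + (1, 0, -1) = (-8, 6, 2)
  D2: (-9, 6, 3) + (0, 1, -1) = (-9, 7, 2)
  D3: (-9, 6, 3) + (-1, 1, 0) = (-10, 7, 3)
  D4: (-9, 6, 3) + (-1, 0, 1) = (-10, 6, 4)
  D5: (-9, 6, 3) + (0, -1, 1) = (-9, 5, 4)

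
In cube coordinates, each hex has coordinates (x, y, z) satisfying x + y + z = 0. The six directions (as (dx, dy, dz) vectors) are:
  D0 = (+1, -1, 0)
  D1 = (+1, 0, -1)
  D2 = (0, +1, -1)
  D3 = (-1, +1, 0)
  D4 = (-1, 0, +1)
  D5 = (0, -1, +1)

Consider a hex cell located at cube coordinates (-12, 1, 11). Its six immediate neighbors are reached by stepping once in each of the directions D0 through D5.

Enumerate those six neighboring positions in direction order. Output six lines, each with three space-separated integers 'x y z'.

Answer: -11 0 11
-11 1 10
-12 2 10
-13 2 11
-13 1 12
-12 0 12

Derivation:
Center: (-12, 1, 11). Add each direction:
  D0: (-12, 1, 11) + (1, -1, 0) = (-11, 0, 11)
  D1: (-12, 1, 11) + (1, 0, -1) = (-11, 1, 10)
  D2: (-12, 1, 11) + (0, 1, -1) = (-12, 2, 10)
  D3: (-12, 1, 11) + (-1, 1, 0) = (-13, 2, 11)
  D4: (-12, 1, 11) + (-1, 0, 1) = (-13, 1, 12)
  D5: (-12, 1, 11) + (0, -1, 1) = (-12, 0, 12)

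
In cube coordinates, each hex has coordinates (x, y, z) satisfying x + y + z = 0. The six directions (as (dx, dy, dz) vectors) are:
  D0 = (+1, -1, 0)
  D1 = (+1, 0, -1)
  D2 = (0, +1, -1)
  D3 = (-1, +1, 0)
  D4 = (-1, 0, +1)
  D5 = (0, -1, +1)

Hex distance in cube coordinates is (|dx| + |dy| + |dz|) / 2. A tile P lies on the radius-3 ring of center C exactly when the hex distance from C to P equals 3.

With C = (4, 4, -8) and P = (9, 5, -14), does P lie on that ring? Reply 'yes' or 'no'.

|px - cx| = |9 - 4| = 5
|py - cy| = |5 - 4| = 1
|pz - cz| = |-14 - (-8)| = 6
distance = (5+1+6)/2 = 12/2 = 6
radius = 3; distance != radius -> no

Answer: no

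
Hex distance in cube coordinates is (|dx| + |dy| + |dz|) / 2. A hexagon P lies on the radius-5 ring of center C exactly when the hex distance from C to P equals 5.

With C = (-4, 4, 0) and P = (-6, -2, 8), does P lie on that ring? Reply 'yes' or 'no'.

Answer: no

Derivation:
|px - cx| = |-6 - (-4)| = 2
|py - cy| = |-2 - 4| = 6
|pz - cz| = |8 - 0| = 8
distance = (2+6+8)/2 = 16/2 = 8
radius = 5; distance != radius -> no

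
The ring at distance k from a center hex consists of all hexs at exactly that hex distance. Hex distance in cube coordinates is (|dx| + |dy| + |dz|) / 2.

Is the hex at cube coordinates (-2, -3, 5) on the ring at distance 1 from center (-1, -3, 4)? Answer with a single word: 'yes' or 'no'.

|px - cx| = |-2 - (-1)| = 1
|py - cy| = |-3 - (-3)| = 0
|pz - cz| = |5 - 4| = 1
distance = (1+0+1)/2 = 2/2 = 1
radius = 1; distance == radius -> yes

Answer: yes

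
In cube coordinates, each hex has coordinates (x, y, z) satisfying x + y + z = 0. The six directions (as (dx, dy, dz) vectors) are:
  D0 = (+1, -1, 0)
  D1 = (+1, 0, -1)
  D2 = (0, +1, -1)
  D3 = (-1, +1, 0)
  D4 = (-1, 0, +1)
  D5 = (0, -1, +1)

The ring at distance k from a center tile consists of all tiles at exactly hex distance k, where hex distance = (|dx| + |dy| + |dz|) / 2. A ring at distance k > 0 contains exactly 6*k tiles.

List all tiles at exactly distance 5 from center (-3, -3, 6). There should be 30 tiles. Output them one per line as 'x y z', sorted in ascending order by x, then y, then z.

Walk ring at distance 5 from (-3, -3, 6):
Start at center + D4*5 = (-8, -3, 11)
  hex 0: (-8, -3, 11)
  hex 1: (-7, -4, 11)
  hex 2: (-6, -5, 11)
  hex 3: (-5, -6, 11)
  hex 4: (-4, -7, 11)
  hex 5: (-3, -8, 11)
  hex 6: (-2, -8, 10)
  hex 7: (-1, -8, 9)
  hex 8: (0, -8, 8)
  hex 9: (1, -8, 7)
  hex 10: (2, -8, 6)
  hex 11: (2, -7, 5)
  hex 12: (2, -6, 4)
  hex 13: (2, -5, 3)
  hex 14: (2, -4, 2)
  hex 15: (2, -3, 1)
  hex 16: (1, -2, 1)
  hex 17: (0, -1, 1)
  hex 18: (-1, 0, 1)
  hex 19: (-2, 1, 1)
  hex 20: (-3, 2, 1)
  hex 21: (-4, 2, 2)
  hex 22: (-5, 2, 3)
  hex 23: (-6, 2, 4)
  hex 24: (-7, 2, 5)
  hex 25: (-8, 2, 6)
  hex 26: (-8, 1, 7)
  hex 27: (-8, 0, 8)
  hex 28: (-8, -1, 9)
  hex 29: (-8, -2, 10)
Sorted: 30 hexes.

Answer: -8 -3 11
-8 -2 10
-8 -1 9
-8 0 8
-8 1 7
-8 2 6
-7 -4 11
-7 2 5
-6 -5 11
-6 2 4
-5 -6 11
-5 2 3
-4 -7 11
-4 2 2
-3 -8 11
-3 2 1
-2 -8 10
-2 1 1
-1 -8 9
-1 0 1
0 -8 8
0 -1 1
1 -8 7
1 -2 1
2 -8 6
2 -7 5
2 -6 4
2 -5 3
2 -4 2
2 -3 1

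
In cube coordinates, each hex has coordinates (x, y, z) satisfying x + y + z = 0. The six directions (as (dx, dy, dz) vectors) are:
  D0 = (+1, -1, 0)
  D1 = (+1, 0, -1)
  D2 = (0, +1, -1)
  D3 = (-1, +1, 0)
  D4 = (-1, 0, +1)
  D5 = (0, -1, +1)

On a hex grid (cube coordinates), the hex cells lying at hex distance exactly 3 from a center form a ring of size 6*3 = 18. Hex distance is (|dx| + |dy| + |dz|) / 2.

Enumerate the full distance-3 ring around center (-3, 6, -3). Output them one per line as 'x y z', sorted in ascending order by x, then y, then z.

Walk ring at distance 3 from (-3, 6, -3):
Start at center + D4*3 = (-6, 6, 0)
  hex 0: (-6, 6, 0)
  hex 1: (-5, 5, 0)
  hex 2: (-4, 4, 0)
  hex 3: (-3, 3, 0)
  hex 4: (-2, 3, -1)
  hex 5: (-1, 3, -2)
  hex 6: (0, 3, -3)
  hex 7: (0, 4, -4)
  hex 8: (0, 5, -5)
  hex 9: (0, 6, -6)
  hex 10: (-1, 7, -6)
  hex 11: (-2, 8, -6)
  hex 12: (-3, 9, -6)
  hex 13: (-4, 9, -5)
  hex 14: (-5, 9, -4)
  hex 15: (-6, 9, -3)
  hex 16: (-6, 8, -2)
  hex 17: (-6, 7, -1)
Sorted: 18 hexes.

Answer: -6 6 0
-6 7 -1
-6 8 -2
-6 9 -3
-5 5 0
-5 9 -4
-4 4 0
-4 9 -5
-3 3 0
-3 9 -6
-2 3 -1
-2 8 -6
-1 3 -2
-1 7 -6
0 3 -3
0 4 -4
0 5 -5
0 6 -6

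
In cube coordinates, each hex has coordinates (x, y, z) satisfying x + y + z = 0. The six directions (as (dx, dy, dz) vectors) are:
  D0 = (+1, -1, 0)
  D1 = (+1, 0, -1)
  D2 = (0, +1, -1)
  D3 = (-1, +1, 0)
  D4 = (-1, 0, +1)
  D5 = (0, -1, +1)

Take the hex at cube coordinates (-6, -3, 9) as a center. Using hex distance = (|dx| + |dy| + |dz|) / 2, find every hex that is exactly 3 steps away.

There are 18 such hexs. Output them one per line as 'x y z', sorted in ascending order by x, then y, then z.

Walk ring at distance 3 from (-6, -3, 9):
Start at center + D4*3 = (-9, -3, 12)
  hex 0: (-9, -3, 12)
  hex 1: (-8, -4, 12)
  hex 2: (-7, -5, 12)
  hex 3: (-6, -6, 12)
  hex 4: (-5, -6, 11)
  hex 5: (-4, -6, 10)
  hex 6: (-3, -6, 9)
  hex 7: (-3, -5, 8)
  hex 8: (-3, -4, 7)
  hex 9: (-3, -3, 6)
  hex 10: (-4, -2, 6)
  hex 11: (-5, -1, 6)
  hex 12: (-6, 0, 6)
  hex 13: (-7, 0, 7)
  hex 14: (-8, 0, 8)
  hex 15: (-9, 0, 9)
  hex 16: (-9, -1, 10)
  hex 17: (-9, -2, 11)
Sorted: 18 hexes.

Answer: -9 -3 12
-9 -2 11
-9 -1 10
-9 0 9
-8 -4 12
-8 0 8
-7 -5 12
-7 0 7
-6 -6 12
-6 0 6
-5 -6 11
-5 -1 6
-4 -6 10
-4 -2 6
-3 -6 9
-3 -5 8
-3 -4 7
-3 -3 6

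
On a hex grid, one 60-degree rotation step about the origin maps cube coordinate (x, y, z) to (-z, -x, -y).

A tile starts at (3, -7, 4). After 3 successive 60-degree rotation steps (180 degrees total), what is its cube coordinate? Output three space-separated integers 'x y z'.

Answer: -3 7 -4

Derivation:
Start: (3, -7, 4)
Step 1: (3, -7, 4) -> (-(4), -(3), -(-7)) = (-4, -3, 7)
Step 2: (-4, -3, 7) -> (-(7), -(-4), -(-3)) = (-7, 4, 3)
Step 3: (-7, 4, 3) -> (-(3), -(-7), -(4)) = (-3, 7, -4)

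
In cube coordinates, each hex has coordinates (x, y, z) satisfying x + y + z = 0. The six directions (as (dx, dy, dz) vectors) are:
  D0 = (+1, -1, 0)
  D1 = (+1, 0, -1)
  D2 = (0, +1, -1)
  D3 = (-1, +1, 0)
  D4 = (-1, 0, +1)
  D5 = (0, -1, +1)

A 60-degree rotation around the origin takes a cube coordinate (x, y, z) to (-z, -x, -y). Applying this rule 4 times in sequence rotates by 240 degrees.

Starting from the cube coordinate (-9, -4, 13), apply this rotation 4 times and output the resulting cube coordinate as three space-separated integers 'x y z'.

Answer: 13 -9 -4

Derivation:
Start: (-9, -4, 13)
Step 1: (-9, -4, 13) -> (-(13), -(-9), -(-4)) = (-13, 9, 4)
Step 2: (-13, 9, 4) -> (-(4), -(-13), -(9)) = (-4, 13, -9)
Step 3: (-4, 13, -9) -> (-(-9), -(-4), -(13)) = (9, 4, -13)
Step 4: (9, 4, -13) -> (-(-13), -(9), -(4)) = (13, -9, -4)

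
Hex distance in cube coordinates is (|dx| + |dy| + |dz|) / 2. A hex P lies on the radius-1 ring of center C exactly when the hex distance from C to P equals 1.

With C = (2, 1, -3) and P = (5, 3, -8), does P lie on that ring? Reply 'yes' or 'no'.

Answer: no

Derivation:
|px - cx| = |5 - 2| = 3
|py - cy| = |3 - 1| = 2
|pz - cz| = |-8 - (-3)| = 5
distance = (3+2+5)/2 = 10/2 = 5
radius = 1; distance != radius -> no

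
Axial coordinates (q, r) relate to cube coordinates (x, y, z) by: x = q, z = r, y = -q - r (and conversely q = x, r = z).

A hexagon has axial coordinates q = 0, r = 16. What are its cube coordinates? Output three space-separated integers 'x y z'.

Answer: 0 -16 16

Derivation:
x = q = 0
z = r = 16
y = -x - z = -(0) - (16) = -16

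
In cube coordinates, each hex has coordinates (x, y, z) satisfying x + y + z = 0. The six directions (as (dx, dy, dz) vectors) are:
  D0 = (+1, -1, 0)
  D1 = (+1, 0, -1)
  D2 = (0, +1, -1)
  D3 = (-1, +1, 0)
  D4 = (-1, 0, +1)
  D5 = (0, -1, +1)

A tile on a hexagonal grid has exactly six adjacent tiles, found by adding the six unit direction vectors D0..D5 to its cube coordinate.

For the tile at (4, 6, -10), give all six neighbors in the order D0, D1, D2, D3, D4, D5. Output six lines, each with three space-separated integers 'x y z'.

Answer: 5 5 -10
5 6 -11
4 7 -11
3 7 -10
3 6 -9
4 5 -9

Derivation:
Center: (4, 6, -10). Add each direction:
  D0: (4, 6, -10) + (1, -1, 0) = (5, 5, -10)
  D1: (4, 6, -10) + (1, 0, -1) = (5, 6, -11)
  D2: (4, 6, -10) + (0, 1, -1) = (4, 7, -11)
  D3: (4, 6, -10) + (-1, 1, 0) = (3, 7, -10)
  D4: (4, 6, -10) + (-1, 0, 1) = (3, 6, -9)
  D5: (4, 6, -10) + (0, -1, 1) = (4, 5, -9)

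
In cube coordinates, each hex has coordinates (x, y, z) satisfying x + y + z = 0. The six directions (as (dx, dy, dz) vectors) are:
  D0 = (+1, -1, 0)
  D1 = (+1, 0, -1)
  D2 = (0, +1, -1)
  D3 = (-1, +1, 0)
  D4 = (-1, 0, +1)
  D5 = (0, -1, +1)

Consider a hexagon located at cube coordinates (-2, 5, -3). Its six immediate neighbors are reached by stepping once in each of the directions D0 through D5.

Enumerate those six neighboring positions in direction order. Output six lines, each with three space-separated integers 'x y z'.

Center: (-2, 5, -3). Add each direction:
  D0: (-2, 5, -3) + (1, -1, 0) = (-1, 4, -3)
  D1: (-2, 5, -3) + (1, 0, -1) = (-1, 5, -4)
  D2: (-2, 5, -3) + (0, 1, -1) = (-2, 6, -4)
  D3: (-2, 5, -3) + (-1, 1, 0) = (-3, 6, -3)
  D4: (-2, 5, -3) + (-1, 0, 1) = (-3, 5, -2)
  D5: (-2, 5, -3) + (0, -1, 1) = (-2, 4, -2)

Answer: -1 4 -3
-1 5 -4
-2 6 -4
-3 6 -3
-3 5 -2
-2 4 -2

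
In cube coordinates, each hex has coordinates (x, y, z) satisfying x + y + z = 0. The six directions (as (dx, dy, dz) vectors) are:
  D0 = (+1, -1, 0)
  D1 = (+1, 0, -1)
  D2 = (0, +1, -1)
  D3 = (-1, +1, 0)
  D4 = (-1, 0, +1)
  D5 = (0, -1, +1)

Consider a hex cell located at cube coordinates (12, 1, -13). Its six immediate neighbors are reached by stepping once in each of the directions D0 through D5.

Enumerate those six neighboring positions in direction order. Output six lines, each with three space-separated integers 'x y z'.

Center: (12, 1, -13). Add each direction:
  D0: (12, 1, -13) + (1, -1, 0) = (13, 0, -13)
  D1: (12, 1, -13) + (1, 0, -1) = (13, 1, -14)
  D2: (12, 1, -13) + (0, 1, -1) = (12, 2, -14)
  D3: (12, 1, -13) + (-1, 1, 0) = (11, 2, -13)
  D4: (12, 1, -13) + (-1, 0, 1) = (11, 1, -12)
  D5: (12, 1, -13) + (0, -1, 1) = (12, 0, -12)

Answer: 13 0 -13
13 1 -14
12 2 -14
11 2 -13
11 1 -12
12 0 -12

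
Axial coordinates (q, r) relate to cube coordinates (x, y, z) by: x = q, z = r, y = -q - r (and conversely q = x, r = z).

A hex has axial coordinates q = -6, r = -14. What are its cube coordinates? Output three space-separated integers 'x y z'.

x = q = -6
z = r = -14
y = -x - z = -(-6) - (-14) = 20

Answer: -6 20 -14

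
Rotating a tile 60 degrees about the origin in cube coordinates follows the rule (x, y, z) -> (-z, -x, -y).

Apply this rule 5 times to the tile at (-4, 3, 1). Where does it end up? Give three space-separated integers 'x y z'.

Answer: -3 -1 4

Derivation:
Start: (-4, 3, 1)
Step 1: (-4, 3, 1) -> (-(1), -(-4), -(3)) = (-1, 4, -3)
Step 2: (-1, 4, -3) -> (-(-3), -(-1), -(4)) = (3, 1, -4)
Step 3: (3, 1, -4) -> (-(-4), -(3), -(1)) = (4, -3, -1)
Step 4: (4, -3, -1) -> (-(-1), -(4), -(-3)) = (1, -4, 3)
Step 5: (1, -4, 3) -> (-(3), -(1), -(-4)) = (-3, -1, 4)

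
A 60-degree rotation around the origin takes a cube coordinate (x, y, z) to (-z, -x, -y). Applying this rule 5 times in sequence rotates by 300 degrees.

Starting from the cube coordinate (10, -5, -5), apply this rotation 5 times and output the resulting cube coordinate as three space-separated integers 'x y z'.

Answer: 5 5 -10

Derivation:
Start: (10, -5, -5)
Step 1: (10, -5, -5) -> (-(-5), -(10), -(-5)) = (5, -10, 5)
Step 2: (5, -10, 5) -> (-(5), -(5), -(-10)) = (-5, -5, 10)
Step 3: (-5, -5, 10) -> (-(10), -(-5), -(-5)) = (-10, 5, 5)
Step 4: (-10, 5, 5) -> (-(5), -(-10), -(5)) = (-5, 10, -5)
Step 5: (-5, 10, -5) -> (-(-5), -(-5), -(10)) = (5, 5, -10)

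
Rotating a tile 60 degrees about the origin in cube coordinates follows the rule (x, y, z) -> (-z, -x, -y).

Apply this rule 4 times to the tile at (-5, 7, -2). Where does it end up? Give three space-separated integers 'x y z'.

Answer: -2 -5 7

Derivation:
Start: (-5, 7, -2)
Step 1: (-5, 7, -2) -> (-(-2), -(-5), -(7)) = (2, 5, -7)
Step 2: (2, 5, -7) -> (-(-7), -(2), -(5)) = (7, -2, -5)
Step 3: (7, -2, -5) -> (-(-5), -(7), -(-2)) = (5, -7, 2)
Step 4: (5, -7, 2) -> (-(2), -(5), -(-7)) = (-2, -5, 7)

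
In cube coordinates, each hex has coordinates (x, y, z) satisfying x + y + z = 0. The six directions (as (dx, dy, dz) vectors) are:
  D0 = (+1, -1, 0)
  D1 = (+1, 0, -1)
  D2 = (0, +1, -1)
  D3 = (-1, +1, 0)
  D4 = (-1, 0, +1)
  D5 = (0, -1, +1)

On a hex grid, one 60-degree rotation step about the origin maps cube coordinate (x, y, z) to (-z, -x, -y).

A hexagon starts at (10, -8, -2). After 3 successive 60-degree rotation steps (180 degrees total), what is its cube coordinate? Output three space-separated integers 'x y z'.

Answer: -10 8 2

Derivation:
Start: (10, -8, -2)
Step 1: (10, -8, -2) -> (-(-2), -(10), -(-8)) = (2, -10, 8)
Step 2: (2, -10, 8) -> (-(8), -(2), -(-10)) = (-8, -2, 10)
Step 3: (-8, -2, 10) -> (-(10), -(-8), -(-2)) = (-10, 8, 2)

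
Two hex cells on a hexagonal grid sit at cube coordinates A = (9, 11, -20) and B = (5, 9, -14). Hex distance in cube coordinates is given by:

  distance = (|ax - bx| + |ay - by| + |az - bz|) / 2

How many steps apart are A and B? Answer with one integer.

|ax - bx| = |9 - 5| = 4
|ay - by| = |11 - 9| = 2
|az - bz| = |-20 - (-14)| = 6
distance = (4 + 2 + 6) / 2 = 12 / 2 = 6

Answer: 6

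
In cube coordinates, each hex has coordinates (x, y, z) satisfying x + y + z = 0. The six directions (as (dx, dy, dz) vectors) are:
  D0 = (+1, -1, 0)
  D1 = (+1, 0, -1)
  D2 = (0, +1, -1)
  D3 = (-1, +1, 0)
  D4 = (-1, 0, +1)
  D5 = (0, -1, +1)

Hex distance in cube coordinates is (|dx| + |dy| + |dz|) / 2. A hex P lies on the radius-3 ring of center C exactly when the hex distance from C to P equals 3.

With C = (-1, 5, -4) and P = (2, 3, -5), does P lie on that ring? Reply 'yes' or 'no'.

|px - cx| = |2 - (-1)| = 3
|py - cy| = |3 - 5| = 2
|pz - cz| = |-5 - (-4)| = 1
distance = (3+2+1)/2 = 6/2 = 3
radius = 3; distance == radius -> yes

Answer: yes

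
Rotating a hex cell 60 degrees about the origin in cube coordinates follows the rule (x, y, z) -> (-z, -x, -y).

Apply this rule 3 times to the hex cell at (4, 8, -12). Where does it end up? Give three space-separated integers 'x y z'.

Answer: -4 -8 12

Derivation:
Start: (4, 8, -12)
Step 1: (4, 8, -12) -> (-(-12), -(4), -(8)) = (12, -4, -8)
Step 2: (12, -4, -8) -> (-(-8), -(12), -(-4)) = (8, -12, 4)
Step 3: (8, -12, 4) -> (-(4), -(8), -(-12)) = (-4, -8, 12)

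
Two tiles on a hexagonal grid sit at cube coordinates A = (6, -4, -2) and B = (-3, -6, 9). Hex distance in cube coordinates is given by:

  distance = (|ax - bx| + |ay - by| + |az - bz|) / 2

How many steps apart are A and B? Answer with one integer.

|ax - bx| = |6 - (-3)| = 9
|ay - by| = |-4 - (-6)| = 2
|az - bz| = |-2 - 9| = 11
distance = (9 + 2 + 11) / 2 = 22 / 2 = 11

Answer: 11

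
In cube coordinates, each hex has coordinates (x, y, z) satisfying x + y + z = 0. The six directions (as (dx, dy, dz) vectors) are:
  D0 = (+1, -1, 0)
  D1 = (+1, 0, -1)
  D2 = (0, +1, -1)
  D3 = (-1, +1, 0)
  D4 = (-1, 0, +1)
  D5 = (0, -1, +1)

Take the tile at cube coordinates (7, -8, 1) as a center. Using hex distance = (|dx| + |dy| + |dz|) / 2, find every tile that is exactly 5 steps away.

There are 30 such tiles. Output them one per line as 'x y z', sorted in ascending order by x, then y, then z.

Answer: 2 -8 6
2 -7 5
2 -6 4
2 -5 3
2 -4 2
2 -3 1
3 -9 6
3 -3 0
4 -10 6
4 -3 -1
5 -11 6
5 -3 -2
6 -12 6
6 -3 -3
7 -13 6
7 -3 -4
8 -13 5
8 -4 -4
9 -13 4
9 -5 -4
10 -13 3
10 -6 -4
11 -13 2
11 -7 -4
12 -13 1
12 -12 0
12 -11 -1
12 -10 -2
12 -9 -3
12 -8 -4

Derivation:
Walk ring at distance 5 from (7, -8, 1):
Start at center + D4*5 = (2, -8, 6)
  hex 0: (2, -8, 6)
  hex 1: (3, -9, 6)
  hex 2: (4, -10, 6)
  hex 3: (5, -11, 6)
  hex 4: (6, -12, 6)
  hex 5: (7, -13, 6)
  hex 6: (8, -13, 5)
  hex 7: (9, -13, 4)
  hex 8: (10, -13, 3)
  hex 9: (11, -13, 2)
  hex 10: (12, -13, 1)
  hex 11: (12, -12, 0)
  hex 12: (12, -11, -1)
  hex 13: (12, -10, -2)
  hex 14: (12, -9, -3)
  hex 15: (12, -8, -4)
  hex 16: (11, -7, -4)
  hex 17: (10, -6, -4)
  hex 18: (9, -5, -4)
  hex 19: (8, -4, -4)
  hex 20: (7, -3, -4)
  hex 21: (6, -3, -3)
  hex 22: (5, -3, -2)
  hex 23: (4, -3, -1)
  hex 24: (3, -3, 0)
  hex 25: (2, -3, 1)
  hex 26: (2, -4, 2)
  hex 27: (2, -5, 3)
  hex 28: (2, -6, 4)
  hex 29: (2, -7, 5)
Sorted: 30 hexes.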